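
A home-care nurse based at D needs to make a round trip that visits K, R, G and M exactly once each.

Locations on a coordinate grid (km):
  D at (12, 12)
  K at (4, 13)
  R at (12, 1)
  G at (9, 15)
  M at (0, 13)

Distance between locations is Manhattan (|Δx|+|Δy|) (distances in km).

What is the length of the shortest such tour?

D → K → R → G → M → D: 9+20+17+11+13 = 70
D → K → R → M → G → D: 9+20+24+11+6 = 70
D → K → G → R → M → D: 9+7+17+24+13 = 70
D → K → G → M → R → D: 9+7+11+24+11 = 62
D → K → M → R → G → D: 9+4+24+17+6 = 60
D → K → M → G → R → D: 9+4+11+17+11 = 52
D → R → K → G → M → D: 11+20+7+11+13 = 62
D → R → K → M → G → D: 11+20+4+11+6 = 52
D → R → G → K → M → D: 11+17+7+4+13 = 52
D → R → M → K → G → D: 11+24+4+7+6 = 52
D → G → K → R → M → D: 6+7+20+24+13 = 70
D → G → R → K → M → D: 6+17+20+4+13 = 60
The minimum is 52.
One optimal route: D → K → M → G → R → D (or its reverse).

Shortest round trip = 52 km.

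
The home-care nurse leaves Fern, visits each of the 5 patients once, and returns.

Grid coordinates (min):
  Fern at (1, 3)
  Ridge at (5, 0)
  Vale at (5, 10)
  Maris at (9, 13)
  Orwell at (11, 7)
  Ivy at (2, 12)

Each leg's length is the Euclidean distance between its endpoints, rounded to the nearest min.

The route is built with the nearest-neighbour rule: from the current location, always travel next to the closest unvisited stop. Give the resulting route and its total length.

At Fern the remaining stops are Ridge 5, Vale 8, Ivy 9, Orwell 11, Maris 13; go to Ridge.
At Ridge the remaining stops are Orwell 9, Vale 10, Ivy 12, Maris 14; go to Orwell.
At Orwell the remaining stops are Maris 6, Vale 7, Ivy 10; go to Maris.
At Maris the remaining stops are Vale 5, Ivy 7; go to Vale.
At Vale the remaining stops are Ivy 4; go to Ivy.
Return Ivy→Fern: 9.
Total = 5 + 9 + 6 + 5 + 4 + 9 = 38.

38 min along Fern → Ridge → Orwell → Maris → Vale → Ivy → Fern.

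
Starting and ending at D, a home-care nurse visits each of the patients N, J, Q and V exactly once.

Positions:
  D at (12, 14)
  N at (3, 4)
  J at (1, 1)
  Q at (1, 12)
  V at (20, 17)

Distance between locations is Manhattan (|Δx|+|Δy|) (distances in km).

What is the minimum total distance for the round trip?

70 km — the shortest possible round trip.

There are 12 distinct closed tours to check (reversals are equivalent).
D→N→J→Q→V→D: 19+5+11+24+11 = 70
D→N→J→V→Q→D: 19+5+35+24+13 = 96
D→N→Q→J→V→D: 19+10+11+35+11 = 86
D→N→Q→V→J→D: 19+10+24+35+24 = 112
D→N→V→J→Q→D: 19+30+35+11+13 = 108
D→N→V→Q→J→D: 19+30+24+11+24 = 108
D→J→N→Q→V→D: 24+5+10+24+11 = 74
D→J→N→V→Q→D: 24+5+30+24+13 = 96
D→J→Q→N→V→D: 24+11+10+30+11 = 86
D→J→V→N→Q→D: 24+35+30+10+13 = 112
D→Q→N→J→V→D: 13+10+5+35+11 = 74
D→Q→J→N→V→D: 13+11+5+30+11 = 70
The minimum is 70.
One optimal route: D → N → J → Q → V → D (or its reverse).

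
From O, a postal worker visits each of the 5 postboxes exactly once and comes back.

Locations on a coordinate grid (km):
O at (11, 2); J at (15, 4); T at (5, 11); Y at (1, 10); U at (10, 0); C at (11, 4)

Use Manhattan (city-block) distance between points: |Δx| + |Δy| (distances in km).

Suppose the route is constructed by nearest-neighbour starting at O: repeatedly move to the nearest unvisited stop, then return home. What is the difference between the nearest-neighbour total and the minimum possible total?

4 km longer than the optimal tour.

O: C=2, U=3, J=6, T=15, Y=18 ⇒ C
C: J=4, U=5, T=13, Y=16 ⇒ J
J: U=9, T=17, Y=20 ⇒ U
U: T=16, Y=19 ⇒ T
T: Y=5 ⇒ Y
NN route O → C → J → U → T → Y → O costs 54.
Optimal: O → J → C → T → Y → U → O costs 50 (by enumerating all 60 distinct tours).
Excess = 54 − 50 = 4.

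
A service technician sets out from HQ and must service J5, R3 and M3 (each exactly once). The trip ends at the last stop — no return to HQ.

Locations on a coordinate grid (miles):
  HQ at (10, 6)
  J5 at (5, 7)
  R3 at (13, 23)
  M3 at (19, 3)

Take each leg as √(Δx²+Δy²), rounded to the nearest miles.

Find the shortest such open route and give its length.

There are 3! = 6 possible orderings.
HQ - J5 - R3 - M3: 5+18+21 = 44
HQ - J5 - M3 - R3: 5+15+21 = 41
HQ - R3 - J5 - M3: 17+18+15 = 50
HQ - R3 - M3 - J5: 17+21+15 = 53
HQ - M3 - J5 - R3: 9+15+18 = 42
HQ - M3 - R3 - J5: 9+21+18 = 48
The minimum is 41.
One shortest path: HQ → J5 → M3 → R3.

Shortest open route: 41 miles.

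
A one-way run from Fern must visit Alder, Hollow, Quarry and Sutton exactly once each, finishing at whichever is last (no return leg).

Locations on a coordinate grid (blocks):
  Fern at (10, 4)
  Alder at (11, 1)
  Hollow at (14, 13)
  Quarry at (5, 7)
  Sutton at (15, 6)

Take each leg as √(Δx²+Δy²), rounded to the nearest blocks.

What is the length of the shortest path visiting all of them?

Shortest open route: 27 blocks.

There are 4! = 24 possible orderings.
Fern → Alder → Hollow → Quarry → Sutton: 3+12+11+10 = 36
Fern → Alder → Hollow → Sutton → Quarry: 3+12+7+10 = 32
Fern → Alder → Quarry → Hollow → Sutton: 3+8+11+7 = 29
Fern → Alder → Quarry → Sutton → Hollow: 3+8+10+7 = 28
Fern → Alder → Sutton → Hollow → Quarry: 3+6+7+11 = 27
Fern → Alder → Sutton → Quarry → Hollow: 3+6+10+11 = 30
Fern → Hollow → Alder → Quarry → Sutton: 10+12+8+10 = 40
Fern → Hollow → Alder → Sutton → Quarry: 10+12+6+10 = 38
Fern → Hollow → Quarry → Alder → Sutton: 10+11+8+6 = 35
Fern → Hollow → Quarry → Sutton → Alder: 10+11+10+6 = 37
Fern → Hollow → Sutton → Alder → Quarry: 10+7+6+8 = 31
Fern → Hollow → Sutton → Quarry → Alder: 10+7+10+8 = 35
Fern → Quarry → Alder → Hollow → Sutton: 6+8+12+7 = 33
Fern → Quarry → Alder → Sutton → Hollow: 6+8+6+7 = 27
… (10 more)
The minimum is 27.
One shortest path: Fern → Alder → Sutton → Hollow → Quarry.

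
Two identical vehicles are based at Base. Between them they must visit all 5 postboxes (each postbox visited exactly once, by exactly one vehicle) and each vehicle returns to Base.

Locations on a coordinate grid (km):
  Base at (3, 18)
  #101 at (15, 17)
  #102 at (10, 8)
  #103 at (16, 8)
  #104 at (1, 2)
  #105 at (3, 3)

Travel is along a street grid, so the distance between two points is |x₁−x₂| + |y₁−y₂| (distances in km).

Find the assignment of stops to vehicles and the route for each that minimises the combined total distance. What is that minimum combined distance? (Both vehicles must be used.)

There are 2^4 − 1 = 15 ways to divide the 5 stops into two non-empty groups. For each, the best each vehicle can do is its own shortest tour through its group:
  {#101} + {#102, #103, #104, #105}: 26 + 62 = 88
  {#102} + {#101, #103, #104, #105}: 34 + 62 = 96
  {#101, #102} + {#103, #104, #105}: 44 + 62 = 106
  {#103} + {#101, #102, #104, #105}: 46 + 60 = 106
  {#101, #103} + {#102, #104, #105}: 46 + 50 = 96
  {#102, #103} + {#101, #104, #105}: 46 + 60 = 106
  … (15 splits in total)
  {#101, #102, #103} + {#104, #105}: 46 + 36 = 82  ← best
Best: vehicle 1 Base → #101 → #103 → #102 → Base = 46; vehicle 2 Base → #104 → #105 → Base = 36; combined 82.

Minimum combined distance: 82 km.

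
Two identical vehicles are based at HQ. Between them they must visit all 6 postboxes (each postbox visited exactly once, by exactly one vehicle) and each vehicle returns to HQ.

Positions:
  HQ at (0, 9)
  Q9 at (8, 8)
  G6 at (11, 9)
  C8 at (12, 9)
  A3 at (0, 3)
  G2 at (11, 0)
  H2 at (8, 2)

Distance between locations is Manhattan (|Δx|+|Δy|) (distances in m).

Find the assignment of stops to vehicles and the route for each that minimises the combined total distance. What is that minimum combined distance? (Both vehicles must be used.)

Check every non-empty split of the stops between the two vehicles; for each half take its own optimal tour:
  {Q9} + {G6, C8, A3, G2, H2}: 18 + 42 = 60
  {G6} + {Q9, C8, A3, G2, H2}: 22 + 44 = 66
  {Q9, G6} + {C8, A3, G2, H2}: 24 + 42 = 66
  {C8} + {Q9, G6, A3, G2, H2}: 24 + 42 = 66
  {Q9, C8} + {G6, A3, G2, H2}: 26 + 40 = 66
  {G6, C8} + {Q9, A3, G2, H2}: 24 + 40 = 64
  … (31 splits in total)
  {A3} + {Q9, G6, C8, G2, H2}: 12 + 42 = 54  ← best
Best: vehicle 1 HQ → A3 → HQ = 12; vehicle 2 HQ → Q9 → H2 → G2 → G6 → C8 → HQ = 42; combined 54.

54 m — the smallest possible combined total.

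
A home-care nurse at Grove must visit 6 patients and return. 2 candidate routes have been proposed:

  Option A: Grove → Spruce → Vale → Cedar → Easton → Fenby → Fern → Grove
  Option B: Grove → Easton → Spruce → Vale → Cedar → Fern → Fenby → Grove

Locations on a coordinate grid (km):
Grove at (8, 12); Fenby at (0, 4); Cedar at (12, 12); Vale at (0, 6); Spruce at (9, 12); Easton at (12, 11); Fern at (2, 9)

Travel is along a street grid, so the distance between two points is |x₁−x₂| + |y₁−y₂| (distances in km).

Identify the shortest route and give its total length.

Option A: 1 + 15 + 18 + 1 + 19 + 7 + 9 = 70
Option B: 5 + 4 + 15 + 18 + 13 + 7 + 16 = 78

Shortest is Option A, total 70 km.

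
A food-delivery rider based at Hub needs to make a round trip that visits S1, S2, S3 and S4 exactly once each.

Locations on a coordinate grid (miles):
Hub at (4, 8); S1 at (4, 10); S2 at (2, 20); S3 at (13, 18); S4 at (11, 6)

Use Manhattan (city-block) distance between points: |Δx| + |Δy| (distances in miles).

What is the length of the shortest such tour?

With 4 stops there are 4!/2 = 12 distinct round trips (a route and its reverse cost the same).
Hub → S1 → S2 → S3 → S4 → Hub: 2+12+13+14+9 = 50
Hub → S1 → S2 → S4 → S3 → Hub: 2+12+23+14+19 = 70
Hub → S1 → S3 → S2 → S4 → Hub: 2+17+13+23+9 = 64
Hub → S1 → S3 → S4 → S2 → Hub: 2+17+14+23+14 = 70
Hub → S1 → S4 → S2 → S3 → Hub: 2+11+23+13+19 = 68
Hub → S1 → S4 → S3 → S2 → Hub: 2+11+14+13+14 = 54
Hub → S2 → S1 → S3 → S4 → Hub: 14+12+17+14+9 = 66
Hub → S2 → S1 → S4 → S3 → Hub: 14+12+11+14+19 = 70
Hub → S2 → S3 → S1 → S4 → Hub: 14+13+17+11+9 = 64
Hub → S2 → S4 → S1 → S3 → Hub: 14+23+11+17+19 = 84
Hub → S3 → S1 → S2 → S4 → Hub: 19+17+12+23+9 = 80
Hub → S3 → S2 → S1 → S4 → Hub: 19+13+12+11+9 = 64
The minimum is 50.
One optimal route: Hub → S1 → S2 → S3 → S4 → Hub (or its reverse).

Minimum total distance: 50 miles.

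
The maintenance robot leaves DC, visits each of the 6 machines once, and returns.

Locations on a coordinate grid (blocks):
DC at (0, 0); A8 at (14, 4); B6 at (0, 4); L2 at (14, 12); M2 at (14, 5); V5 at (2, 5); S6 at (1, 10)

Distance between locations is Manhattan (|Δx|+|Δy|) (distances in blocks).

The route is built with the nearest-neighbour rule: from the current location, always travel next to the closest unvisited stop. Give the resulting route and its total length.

54 blocks along DC → B6 → V5 → S6 → L2 → M2 → A8 → DC.

At DC the remaining stops are B6 4, V5 7, S6 11, A8 18, M2 19, L2 26; go to B6.
At B6 the remaining stops are V5 3, S6 7, A8 14, M2 15, L2 22; go to V5.
At V5 the remaining stops are S6 6, M2 12, A8 13, L2 19; go to S6.
At S6 the remaining stops are L2 15, M2 18, A8 19; go to L2.
At L2 the remaining stops are M2 7, A8 8; go to M2.
At M2 the remaining stops are A8 1; go to A8.
Return A8→DC: 18.
Total = 4 + 3 + 6 + 15 + 7 + 1 + 18 = 54.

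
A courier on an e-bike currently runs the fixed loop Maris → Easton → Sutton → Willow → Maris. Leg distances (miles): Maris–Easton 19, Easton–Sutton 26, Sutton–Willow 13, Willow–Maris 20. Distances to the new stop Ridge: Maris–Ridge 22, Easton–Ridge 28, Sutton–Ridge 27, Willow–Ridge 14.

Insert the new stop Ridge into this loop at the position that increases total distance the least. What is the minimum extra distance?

Minimum extra distance: 16 miles, inserting Ridge between Willow and Maris.

Insertion cost between consecutive stops i–j is d(i,Ridge) + d(Ridge,j) − d(i,j):
  between Maris and Easton: 22 + 28 − 19 = 31
  between Easton and Sutton: 28 + 27 − 26 = 29
  between Sutton and Willow: 27 + 14 − 13 = 28
  between Willow and Maris: 14 + 22 − 20 = 16
Cheapest insertion is between Willow and Maris, adding 16.
New total = 78 + 16 = 94.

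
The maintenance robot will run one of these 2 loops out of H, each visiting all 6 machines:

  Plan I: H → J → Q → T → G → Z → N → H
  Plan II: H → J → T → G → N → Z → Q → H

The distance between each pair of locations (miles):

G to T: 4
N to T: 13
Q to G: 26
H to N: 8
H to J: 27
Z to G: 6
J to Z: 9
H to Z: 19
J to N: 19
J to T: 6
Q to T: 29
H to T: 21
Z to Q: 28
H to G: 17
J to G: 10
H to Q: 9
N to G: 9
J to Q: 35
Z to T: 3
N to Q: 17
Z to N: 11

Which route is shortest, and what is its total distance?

Shortest is Plan II, total 94 miles.

Plan I: 27 + 35 + 29 + 4 + 6 + 11 + 8 = 120
Plan II: 27 + 6 + 4 + 9 + 11 + 28 + 9 = 94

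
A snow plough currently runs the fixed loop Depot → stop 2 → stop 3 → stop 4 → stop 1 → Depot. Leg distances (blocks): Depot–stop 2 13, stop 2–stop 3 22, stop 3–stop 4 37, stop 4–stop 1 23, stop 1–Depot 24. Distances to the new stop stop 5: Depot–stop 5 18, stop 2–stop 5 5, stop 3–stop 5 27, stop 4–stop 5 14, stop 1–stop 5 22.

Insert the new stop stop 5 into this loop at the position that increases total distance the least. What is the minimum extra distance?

+4 blocks — insert stop 5 between stop 3 and stop 4.

Insertion cost between consecutive stops i–j is d(i,stop 5) + d(stop 5,j) − d(i,j):
  between Depot and stop 2: 18 + 5 − 13 = 10
  between stop 2 and stop 3: 5 + 27 − 22 = 10
  between stop 3 and stop 4: 27 + 14 − 37 = 4
  between stop 4 and stop 1: 14 + 22 − 23 = 13
  between stop 1 and Depot: 22 + 18 − 24 = 16
Cheapest insertion is between stop 3 and stop 4, adding 4.
New total = 119 + 4 = 123.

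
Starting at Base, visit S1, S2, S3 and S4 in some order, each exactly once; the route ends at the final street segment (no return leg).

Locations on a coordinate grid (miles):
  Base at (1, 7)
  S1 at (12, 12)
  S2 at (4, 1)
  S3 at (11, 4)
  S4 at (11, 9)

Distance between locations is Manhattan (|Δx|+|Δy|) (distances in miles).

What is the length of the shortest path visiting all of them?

28 miles — the minimum one-way total.

There are 4! = 24 possible orderings.
Base - S1 - S2 - S3 - S4: 16+19+10+5 = 50
Base - S1 - S2 - S4 - S3: 16+19+15+5 = 55
Base - S1 - S3 - S2 - S4: 16+9+10+15 = 50
Base - S1 - S3 - S4 - S2: 16+9+5+15 = 45
Base - S1 - S4 - S2 - S3: 16+4+15+10 = 45
Base - S1 - S4 - S3 - S2: 16+4+5+10 = 35
Base - S2 - S1 - S3 - S4: 9+19+9+5 = 42
Base - S2 - S1 - S4 - S3: 9+19+4+5 = 37
Base - S2 - S3 - S1 - S4: 9+10+9+4 = 32
Base - S2 - S3 - S4 - S1: 9+10+5+4 = 28
Base - S2 - S4 - S1 - S3: 9+15+4+9 = 37
Base - S2 - S4 - S3 - S1: 9+15+5+9 = 38
Base - S3 - S1 - S2 - S4: 13+9+19+15 = 56
Base - S3 - S1 - S4 - S2: 13+9+4+15 = 41
… (10 more)
The minimum is 28.
One shortest path: Base → S2 → S3 → S4 → S1.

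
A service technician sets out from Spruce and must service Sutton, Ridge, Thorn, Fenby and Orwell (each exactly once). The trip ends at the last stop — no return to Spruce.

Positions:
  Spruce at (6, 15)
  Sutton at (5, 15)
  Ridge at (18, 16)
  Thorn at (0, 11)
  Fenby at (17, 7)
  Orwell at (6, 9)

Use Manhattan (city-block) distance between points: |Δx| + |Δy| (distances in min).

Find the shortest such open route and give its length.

There are 5! = 120 possible orderings.
Spruce→Sutton→Ridge→Thorn→Fenby→Orwell: 1+14+23+21+13 = 72
Spruce→Sutton→Ridge→Thorn→Orwell→Fenby: 1+14+23+8+13 = 59
Spruce→Sutton→Ridge→Fenby→Thorn→Orwell: 1+14+10+21+8 = 54
Spruce→Sutton→Ridge→Fenby→Orwell→Thorn: 1+14+10+13+8 = 46
Spruce→Sutton→Ridge→Orwell→Thorn→Fenby: 1+14+19+8+21 = 63
Spruce→Sutton→Ridge→Orwell→Fenby→Thorn: 1+14+19+13+21 = 68
Spruce→Sutton→Thorn→Ridge→Fenby→Orwell: 1+9+23+10+13 = 56
Spruce→Sutton→Thorn→Ridge→Orwell→Fenby: 1+9+23+19+13 = 65
Spruce→Sutton→Thorn→Fenby→Ridge→Orwell: 1+9+21+10+19 = 60
Spruce→Sutton→Thorn→Fenby→Orwell→Ridge: 1+9+21+13+19 = 63
Spruce→Sutton→Thorn→Orwell→Ridge→Fenby: 1+9+8+19+10 = 47
Spruce→Sutton→Thorn→Orwell→Fenby→Ridge: 1+9+8+13+10 = 41
Spruce→Sutton→Fenby→Ridge→Thorn→Orwell: 1+20+10+23+8 = 62
Spruce→Sutton→Fenby→Ridge→Orwell→Thorn: 1+20+10+19+8 = 58
… (106 more)
The minimum is 41.
One shortest path: Spruce → Sutton → Thorn → Orwell → Fenby → Ridge.

Shortest open route: 41 min.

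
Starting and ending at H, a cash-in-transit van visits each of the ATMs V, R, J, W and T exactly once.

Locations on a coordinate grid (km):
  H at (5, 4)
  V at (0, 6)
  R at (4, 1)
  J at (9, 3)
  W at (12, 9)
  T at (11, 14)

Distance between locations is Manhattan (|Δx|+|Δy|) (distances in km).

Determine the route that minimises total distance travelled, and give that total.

Minimum total distance: 52 km.

H→V→R→J→W→T→H: 7+9+7+9+6+16 = 54
H→V→R→J→T→W→H: 7+9+7+13+6+12 = 54
H→V→R→W→J→T→H: 7+9+16+9+13+16 = 70
H→V→R→W→T→J→H: 7+9+16+6+13+5 = 56
H→V→R→T→J→W→H: 7+9+20+13+9+12 = 70
H→V→R→T→W→J→H: 7+9+20+6+9+5 = 56
H→V→J→R→W→T→H: 7+12+7+16+6+16 = 64
H→V→J→R→T→W→H: 7+12+7+20+6+12 = 64
H→V→J→W→R→T→H: 7+12+9+16+20+16 = 80
H→V→J→W→T→R→H: 7+12+9+6+20+4 = 58
H→V→J→T→R→W→H: 7+12+13+20+16+12 = 80
H→V→J→T→W→R→H: 7+12+13+6+16+4 = 58
H→V→W→R→J→T→H: 7+15+16+7+13+16 = 74
H→V→W→R→T→J→H: 7+15+16+20+13+5 = 76
… (46 more)
H→V→W→T→J→R→H: 7+15+6+13+7+4 = 52  ← best
The minimum is 52.
One optimal route: H → V → W → T → J → R → H (or its reverse).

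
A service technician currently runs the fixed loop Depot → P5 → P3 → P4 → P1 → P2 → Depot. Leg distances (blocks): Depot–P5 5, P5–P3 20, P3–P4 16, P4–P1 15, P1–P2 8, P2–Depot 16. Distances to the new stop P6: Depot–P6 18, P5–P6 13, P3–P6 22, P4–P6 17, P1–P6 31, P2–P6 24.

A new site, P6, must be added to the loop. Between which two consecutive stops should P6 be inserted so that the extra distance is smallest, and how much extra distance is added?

+15 blocks — insert P6 between P5 and P3.

Insertion cost between consecutive stops i–j is d(i,P6) + d(P6,j) − d(i,j):
  between Depot and P5: 18 + 13 − 5 = 26
  between P5 and P3: 13 + 22 − 20 = 15
  between P3 and P4: 22 + 17 − 16 = 23
  between P4 and P1: 17 + 31 − 15 = 33
  between P1 and P2: 31 + 24 − 8 = 47
  between P2 and Depot: 24 + 18 − 16 = 26
Cheapest insertion is between P5 and P3, adding 15.
New total = 80 + 15 = 95.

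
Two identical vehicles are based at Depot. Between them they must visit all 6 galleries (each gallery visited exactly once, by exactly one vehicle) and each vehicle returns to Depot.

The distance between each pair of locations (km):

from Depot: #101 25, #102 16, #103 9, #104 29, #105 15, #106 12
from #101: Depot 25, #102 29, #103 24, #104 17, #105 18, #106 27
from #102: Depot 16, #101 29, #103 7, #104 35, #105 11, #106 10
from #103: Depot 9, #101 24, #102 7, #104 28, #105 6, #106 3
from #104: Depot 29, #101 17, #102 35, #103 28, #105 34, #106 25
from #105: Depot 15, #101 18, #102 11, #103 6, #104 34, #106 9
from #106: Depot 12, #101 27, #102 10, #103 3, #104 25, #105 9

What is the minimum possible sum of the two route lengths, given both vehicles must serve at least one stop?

Minimum combined distance: 115 km.

Check every non-empty split of the stops between the two vehicles; for each half take its own optimal tour:
  {#101} + {#102, #103, #104, #105, #106}: 50 + 90 = 140
  {#102} + {#101, #103, #104, #105, #106}: 32 + 85 = 117
  {#101, #102} + {#103, #104, #105, #106}: 70 + 78 = 148
  {#103} + {#101, #102, #104, #105, #106}: 18 + 97 = 115
  {#101, #103} + {#102, #104, #105, #106}: 58 + 90 = 148
  {#102, #103} + {#101, #104, #105, #106}: 32 + 85 = 117
  … (31 splits in total)
Best: vehicle 1 Depot → #103 → Depot = 18; vehicle 2 Depot → #104 → #101 → #105 → #102 → #106 → Depot = 97; combined 115.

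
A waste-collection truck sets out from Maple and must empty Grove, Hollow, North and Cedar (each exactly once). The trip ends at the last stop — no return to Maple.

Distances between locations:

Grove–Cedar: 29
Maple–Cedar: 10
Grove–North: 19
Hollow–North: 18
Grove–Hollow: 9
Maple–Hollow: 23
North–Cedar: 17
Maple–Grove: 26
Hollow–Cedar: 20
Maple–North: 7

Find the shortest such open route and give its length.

53 — the minimum one-way total.

There are 4! = 24 possible orderings.
Maple → Grove → Hollow → North → Cedar: 26+9+18+17 = 70
Maple → Grove → Hollow → Cedar → North: 26+9+20+17 = 72
Maple → Grove → North → Hollow → Cedar: 26+19+18+20 = 83
Maple → Grove → North → Cedar → Hollow: 26+19+17+20 = 82
Maple → Grove → Cedar → Hollow → North: 26+29+20+18 = 93
Maple → Grove → Cedar → North → Hollow: 26+29+17+18 = 90
Maple → Hollow → Grove → North → Cedar: 23+9+19+17 = 68
Maple → Hollow → Grove → Cedar → North: 23+9+29+17 = 78
Maple → Hollow → North → Grove → Cedar: 23+18+19+29 = 89
Maple → Hollow → North → Cedar → Grove: 23+18+17+29 = 87
Maple → Hollow → Cedar → Grove → North: 23+20+29+19 = 91
Maple → Hollow → Cedar → North → Grove: 23+20+17+19 = 79
Maple → North → Grove → Hollow → Cedar: 7+19+9+20 = 55
Maple → North → Grove → Cedar → Hollow: 7+19+29+20 = 75
… (10 more)
Maple → North → Cedar → Hollow → Grove: 7+17+20+9 = 53  ← best
The minimum is 53.
One shortest path: Maple → North → Cedar → Hollow → Grove.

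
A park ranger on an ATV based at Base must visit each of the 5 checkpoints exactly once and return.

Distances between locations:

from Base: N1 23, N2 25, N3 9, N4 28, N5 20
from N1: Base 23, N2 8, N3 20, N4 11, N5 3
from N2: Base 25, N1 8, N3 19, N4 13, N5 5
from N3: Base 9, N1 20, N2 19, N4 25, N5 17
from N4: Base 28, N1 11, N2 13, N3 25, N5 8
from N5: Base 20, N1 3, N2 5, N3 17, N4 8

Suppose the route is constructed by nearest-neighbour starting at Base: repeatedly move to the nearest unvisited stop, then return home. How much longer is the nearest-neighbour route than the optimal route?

The nearest-neighbour route is 3 longer than optimal.

Base: N3=9, N5=20, N1=23, N2=25, N4=28 ⇒ N3
N3: N5=17, N2=19, N1=20, N4=25 ⇒ N5
N5: N1=3, N2=5, N4=8 ⇒ N1
N1: N2=8, N4=11 ⇒ N2
N2: N4=13 ⇒ N4
NN route Base → N3 → N5 → N1 → N2 → N4 → Base costs 78.
Optimal: Base → N1 → N4 → N5 → N2 → N3 → Base costs 75 (by enumerating all 60 distinct tours).
Excess = 78 − 75 = 3.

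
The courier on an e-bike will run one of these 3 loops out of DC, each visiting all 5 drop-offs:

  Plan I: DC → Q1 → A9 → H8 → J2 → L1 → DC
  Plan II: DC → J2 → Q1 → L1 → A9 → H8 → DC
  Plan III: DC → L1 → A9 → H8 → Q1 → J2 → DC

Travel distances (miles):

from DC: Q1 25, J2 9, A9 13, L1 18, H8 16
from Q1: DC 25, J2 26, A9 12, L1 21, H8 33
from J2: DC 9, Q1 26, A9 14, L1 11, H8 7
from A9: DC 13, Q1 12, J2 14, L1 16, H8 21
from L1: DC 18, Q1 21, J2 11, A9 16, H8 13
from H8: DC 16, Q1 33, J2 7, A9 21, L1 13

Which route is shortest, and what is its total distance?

Shortest is Plan I, total 94 miles.

Plan I: 25 + 12 + 21 + 7 + 11 + 18 = 94
Plan II: 9 + 26 + 21 + 16 + 21 + 16 = 109
Plan III: 18 + 16 + 21 + 33 + 26 + 9 = 123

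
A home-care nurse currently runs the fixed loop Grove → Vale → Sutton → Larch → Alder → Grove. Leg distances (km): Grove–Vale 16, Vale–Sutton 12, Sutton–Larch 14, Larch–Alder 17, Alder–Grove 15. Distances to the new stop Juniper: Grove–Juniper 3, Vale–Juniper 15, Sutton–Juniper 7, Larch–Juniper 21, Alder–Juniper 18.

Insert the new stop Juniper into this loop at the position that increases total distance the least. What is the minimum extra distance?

+2 km — insert Juniper between Grove and Vale.

Insertion cost between consecutive stops i–j is d(i,Juniper) + d(Juniper,j) − d(i,j):
  between Grove and Vale: 3 + 15 − 16 = 2
  between Vale and Sutton: 15 + 7 − 12 = 10
  between Sutton and Larch: 7 + 21 − 14 = 14
  between Larch and Alder: 21 + 18 − 17 = 22
  between Alder and Grove: 18 + 3 − 15 = 6
Cheapest insertion is between Grove and Vale, adding 2.
New total = 74 + 2 = 76.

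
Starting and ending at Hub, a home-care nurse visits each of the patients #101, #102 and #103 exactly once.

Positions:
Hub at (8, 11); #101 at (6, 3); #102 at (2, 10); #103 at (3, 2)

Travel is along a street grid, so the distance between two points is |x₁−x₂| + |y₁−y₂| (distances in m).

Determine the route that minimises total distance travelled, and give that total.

There are 3 distinct closed tours to check (reversals are equivalent).
Hub-#101-#102-#103-Hub: 10+11+9+14 = 44
Hub-#101-#103-#102-Hub: 10+4+9+7 = 30
Hub-#102-#101-#103-Hub: 7+11+4+14 = 36
The minimum is 30.
One optimal route: Hub → #101 → #103 → #102 → Hub (or its reverse).

Shortest round trip = 30 m.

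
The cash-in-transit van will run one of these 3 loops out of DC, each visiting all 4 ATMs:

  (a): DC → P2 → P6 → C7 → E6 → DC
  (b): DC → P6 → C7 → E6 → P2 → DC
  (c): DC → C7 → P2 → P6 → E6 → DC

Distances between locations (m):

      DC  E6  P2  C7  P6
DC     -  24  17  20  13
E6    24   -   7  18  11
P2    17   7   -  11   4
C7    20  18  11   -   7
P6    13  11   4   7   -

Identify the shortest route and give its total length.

62 m — (b) is the shortest.

(a): 17 + 4 + 7 + 18 + 24 = 70
(b): 13 + 7 + 18 + 7 + 17 = 62
(c): 20 + 11 + 4 + 11 + 24 = 70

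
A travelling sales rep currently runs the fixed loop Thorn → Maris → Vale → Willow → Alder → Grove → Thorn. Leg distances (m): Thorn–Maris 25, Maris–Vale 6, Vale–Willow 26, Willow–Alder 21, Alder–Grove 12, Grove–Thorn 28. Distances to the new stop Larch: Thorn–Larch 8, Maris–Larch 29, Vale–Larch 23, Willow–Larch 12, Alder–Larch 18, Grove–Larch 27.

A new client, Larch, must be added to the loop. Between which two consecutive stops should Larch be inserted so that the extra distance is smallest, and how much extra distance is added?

Insertion cost between consecutive stops i–j is d(i,Larch) + d(Larch,j) − d(i,j):
  between Thorn and Maris: 8 + 29 − 25 = 12
  between Maris and Vale: 29 + 23 − 6 = 46
  between Vale and Willow: 23 + 12 − 26 = 9
  between Willow and Alder: 12 + 18 − 21 = 9
  between Alder and Grove: 18 + 27 − 12 = 33
  between Grove and Thorn: 27 + 8 − 28 = 7
Cheapest insertion is between Grove and Thorn, adding 7.
New total = 118 + 7 = 125.

Minimum extra distance: 7 m, inserting Larch between Grove and Thorn.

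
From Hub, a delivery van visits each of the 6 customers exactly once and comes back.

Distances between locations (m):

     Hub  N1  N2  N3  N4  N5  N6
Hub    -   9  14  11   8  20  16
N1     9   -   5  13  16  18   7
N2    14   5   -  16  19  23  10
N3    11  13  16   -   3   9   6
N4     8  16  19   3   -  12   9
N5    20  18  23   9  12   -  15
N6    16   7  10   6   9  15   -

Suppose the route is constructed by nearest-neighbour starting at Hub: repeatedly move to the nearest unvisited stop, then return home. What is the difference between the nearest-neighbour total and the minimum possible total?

From Hub: N4=8, N1=9, N3=11, N2=14, N6=16, N5=20 → choose N4 (8).
From N4: N3=3, N6=9, N5=12, N1=16, N2=19 → choose N3 (3).
From N3: N6=6, N5=9, N1=13, N2=16 → choose N6 (6).
From N6: N1=7, N2=10, N5=15 → choose N1 (7).
From N1: N2=5, N5=18 → choose N2 (5).
From N2: N5=23 → choose N5 (23).
NN route Hub → N4 → N3 → N6 → N1 → N2 → N5 → Hub costs 72.
Optimal: Hub → N1 → N2 → N6 → N3 → N5 → N4 → Hub costs 59 (by enumerating all 360 distinct tours).
Excess = 72 − 59 = 13.

Excess over optimum: 13 m.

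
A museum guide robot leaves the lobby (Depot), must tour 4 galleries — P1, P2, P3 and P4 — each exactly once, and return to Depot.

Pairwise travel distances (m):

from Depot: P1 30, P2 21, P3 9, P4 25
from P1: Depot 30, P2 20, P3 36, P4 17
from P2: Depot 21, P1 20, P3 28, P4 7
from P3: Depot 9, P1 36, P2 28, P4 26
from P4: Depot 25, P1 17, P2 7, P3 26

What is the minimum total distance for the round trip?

There are 12 distinct closed tours to check (reversals are equivalent).
Depot→P1→P2→P3→P4→Depot: 30+20+28+26+25 = 129
Depot→P1→P2→P4→P3→Depot: 30+20+7+26+9 = 92
Depot→P1→P3→P2→P4→Depot: 30+36+28+7+25 = 126
Depot→P1→P3→P4→P2→Depot: 30+36+26+7+21 = 120
Depot→P1→P4→P2→P3→Depot: 30+17+7+28+9 = 91
Depot→P1→P4→P3→P2→Depot: 30+17+26+28+21 = 122
Depot→P2→P1→P3→P4→Depot: 21+20+36+26+25 = 128
Depot→P2→P1→P4→P3→Depot: 21+20+17+26+9 = 93
Depot→P2→P3→P1→P4→Depot: 21+28+36+17+25 = 127
Depot→P2→P4→P1→P3→Depot: 21+7+17+36+9 = 90
Depot→P3→P1→P2→P4→Depot: 9+36+20+7+25 = 97
Depot→P3→P2→P1→P4→Depot: 9+28+20+17+25 = 99
The minimum is 90.
One optimal route: Depot → P2 → P4 → P1 → P3 → Depot (or its reverse).

Shortest round trip = 90 m.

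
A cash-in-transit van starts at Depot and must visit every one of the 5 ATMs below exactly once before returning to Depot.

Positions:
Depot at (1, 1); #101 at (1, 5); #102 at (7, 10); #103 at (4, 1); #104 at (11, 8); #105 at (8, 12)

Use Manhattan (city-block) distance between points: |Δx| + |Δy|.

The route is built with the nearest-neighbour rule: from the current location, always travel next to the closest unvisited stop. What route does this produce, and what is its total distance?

From Depot: distances to unvisited — #103=3, #101=4, #102=15, #104=17, #105=18. Nearest is #103 (3).
From #103: distances to unvisited — #101=7, #102=12, #104=14, #105=15. Nearest is #101 (7).
From #101: distances to unvisited — #102=11, #104=13, #105=14. Nearest is #102 (11).
From #102: distances to unvisited — #105=3, #104=6. Nearest is #105 (3).
From #105: distances to unvisited — #104=7. Nearest is #104 (7).
Return #104→Depot: 17.
Total = 3 + 7 + 11 + 3 + 7 + 17 = 48.

Nearest-neighbour total = 48; route Depot → #103 → #101 → #102 → #105 → #104 → Depot.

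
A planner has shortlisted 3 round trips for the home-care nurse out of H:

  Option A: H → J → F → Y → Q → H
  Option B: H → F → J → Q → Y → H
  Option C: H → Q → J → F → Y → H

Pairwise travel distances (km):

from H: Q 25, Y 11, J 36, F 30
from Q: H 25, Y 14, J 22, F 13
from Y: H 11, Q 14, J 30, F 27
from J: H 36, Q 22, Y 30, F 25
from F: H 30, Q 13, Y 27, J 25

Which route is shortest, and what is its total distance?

Option A: 36 + 25 + 27 + 14 + 25 = 127
Option B: 30 + 25 + 22 + 14 + 11 = 102
Option C: 25 + 22 + 25 + 27 + 11 = 110

102 km — Option B is the shortest.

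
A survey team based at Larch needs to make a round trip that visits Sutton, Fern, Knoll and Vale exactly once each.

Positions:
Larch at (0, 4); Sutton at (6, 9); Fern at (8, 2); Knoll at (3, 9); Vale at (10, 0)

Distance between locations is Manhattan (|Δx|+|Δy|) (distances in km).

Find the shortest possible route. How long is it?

There are 12 distinct closed tours to check (reversals are equivalent).
Larch → Sutton → Fern → Knoll → Vale → Larch: 11+9+12+16+14 = 62
Larch → Sutton → Fern → Vale → Knoll → Larch: 11+9+4+16+8 = 48
Larch → Sutton → Knoll → Fern → Vale → Larch: 11+3+12+4+14 = 44
Larch → Sutton → Knoll → Vale → Fern → Larch: 11+3+16+4+10 = 44
Larch → Sutton → Vale → Fern → Knoll → Larch: 11+13+4+12+8 = 48
Larch → Sutton → Vale → Knoll → Fern → Larch: 11+13+16+12+10 = 62
Larch → Fern → Sutton → Knoll → Vale → Larch: 10+9+3+16+14 = 52
Larch → Fern → Sutton → Vale → Knoll → Larch: 10+9+13+16+8 = 56
Larch → Fern → Knoll → Sutton → Vale → Larch: 10+12+3+13+14 = 52
Larch → Fern → Vale → Sutton → Knoll → Larch: 10+4+13+3+8 = 38
Larch → Knoll → Sutton → Fern → Vale → Larch: 8+3+9+4+14 = 38
Larch → Knoll → Fern → Sutton → Vale → Larch: 8+12+9+13+14 = 56
The minimum is 38.
One optimal route: Larch → Fern → Vale → Sutton → Knoll → Larch (or its reverse).

Shortest round trip = 38 km.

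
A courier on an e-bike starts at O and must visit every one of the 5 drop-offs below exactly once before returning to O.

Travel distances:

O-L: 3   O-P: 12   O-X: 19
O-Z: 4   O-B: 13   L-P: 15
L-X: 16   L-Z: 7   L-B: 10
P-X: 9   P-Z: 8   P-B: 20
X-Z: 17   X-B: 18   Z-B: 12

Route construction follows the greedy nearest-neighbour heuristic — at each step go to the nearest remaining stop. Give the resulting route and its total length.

58 along O → L → Z → P → X → B → O.

O → [L:3 / Z:4 / P:12 / B:13 / X:19] → L (3)
L → [Z:7 / B:10 / P:15 / X:16] → Z (7)
Z → [P:8 / B:12 / X:17] → P (8)
P → [X:9 / B:20] → X (9)
X → [B:18] → B (18)
Return B→O: 13.
Total = 3 + 7 + 8 + 9 + 18 + 13 = 58.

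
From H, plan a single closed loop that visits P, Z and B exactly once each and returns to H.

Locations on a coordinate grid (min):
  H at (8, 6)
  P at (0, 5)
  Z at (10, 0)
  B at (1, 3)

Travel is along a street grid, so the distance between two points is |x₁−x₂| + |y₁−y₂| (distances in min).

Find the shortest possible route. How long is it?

32 min — the shortest possible round trip.

H → P → Z → B → H: 9+15+12+10 = 46
H → P → B → Z → H: 9+3+12+8 = 32
H → Z → P → B → H: 8+15+3+10 = 36
The minimum is 32.
One optimal route: H → P → B → Z → H (or its reverse).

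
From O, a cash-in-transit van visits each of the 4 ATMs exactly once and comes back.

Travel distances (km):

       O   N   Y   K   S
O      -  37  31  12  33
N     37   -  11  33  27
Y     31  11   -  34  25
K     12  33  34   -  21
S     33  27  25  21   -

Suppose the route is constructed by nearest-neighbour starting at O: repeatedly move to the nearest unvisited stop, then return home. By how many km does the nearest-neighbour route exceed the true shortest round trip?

Excess over optimum: 4 km.

O: K=12, Y=31, S=33, N=37 ⇒ K
K: S=21, N=33, Y=34 ⇒ S
S: Y=25, N=27 ⇒ Y
Y: N=11 ⇒ N
NN route O → K → S → Y → N → O costs 106.
Optimal: O → Y → N → S → K → O costs 102 (by enumerating all 12 distinct tours).
Excess = 106 − 102 = 4.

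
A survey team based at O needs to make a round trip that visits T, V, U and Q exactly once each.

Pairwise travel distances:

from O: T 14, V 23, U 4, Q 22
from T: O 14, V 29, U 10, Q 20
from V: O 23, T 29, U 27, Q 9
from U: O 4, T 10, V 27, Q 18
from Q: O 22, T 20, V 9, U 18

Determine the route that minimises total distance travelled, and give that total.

Shortest round trip = 66.

With 4 stops there are 4!/2 = 12 distinct round trips (a route and its reverse cost the same).
O→T→V→U→Q→O: 14+29+27+18+22 = 110
O→T→V→Q→U→O: 14+29+9+18+4 = 74
O→T→U→V→Q→O: 14+10+27+9+22 = 82
O→T→U→Q→V→O: 14+10+18+9+23 = 74
O→T→Q→V→U→O: 14+20+9+27+4 = 74
O→T→Q→U→V→O: 14+20+18+27+23 = 102
O→V→T→U→Q→O: 23+29+10+18+22 = 102
O→V→T→Q→U→O: 23+29+20+18+4 = 94
O→V→U→T→Q→O: 23+27+10+20+22 = 102
O→V→Q→T→U→O: 23+9+20+10+4 = 66
O→U→T→V→Q→O: 4+10+29+9+22 = 74
O→U→V→T→Q→O: 4+27+29+20+22 = 102
The minimum is 66.
One optimal route: O → V → Q → T → U → O (or its reverse).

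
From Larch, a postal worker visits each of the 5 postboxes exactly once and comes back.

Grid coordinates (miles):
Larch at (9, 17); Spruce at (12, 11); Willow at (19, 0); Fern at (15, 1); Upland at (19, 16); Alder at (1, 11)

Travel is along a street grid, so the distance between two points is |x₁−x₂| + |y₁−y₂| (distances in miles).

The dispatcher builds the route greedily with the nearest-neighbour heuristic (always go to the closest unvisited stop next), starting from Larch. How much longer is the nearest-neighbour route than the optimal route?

Larch: Spruce=9, Upland=11, Alder=14, Fern=22, Willow=27 ⇒ Spruce
Spruce: Alder=11, Upland=12, Fern=13, Willow=18 ⇒ Alder
Alder: Upland=23, Fern=24, Willow=29 ⇒ Upland
Upland: Willow=16, Fern=19 ⇒ Willow
Willow: Fern=5 ⇒ Fern
NN route Larch → Spruce → Alder → Upland → Willow → Fern → Larch costs 86.
Optimal: Larch → Upland → Willow → Fern → Spruce → Alder → Larch costs 70 (by enumerating all 60 distinct tours).
Excess = 86 − 70 = 16.

16 miles longer than the optimal tour.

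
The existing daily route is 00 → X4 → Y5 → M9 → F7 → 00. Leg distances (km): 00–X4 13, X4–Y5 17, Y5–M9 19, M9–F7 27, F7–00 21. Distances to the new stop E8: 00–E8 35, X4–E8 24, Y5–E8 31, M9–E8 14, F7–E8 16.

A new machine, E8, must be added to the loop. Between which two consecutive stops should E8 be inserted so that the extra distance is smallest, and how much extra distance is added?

Insertion cost between consecutive stops i–j is d(i,E8) + d(E8,j) − d(i,j):
  between 00 and X4: 35 + 24 − 13 = 46
  between X4 and Y5: 24 + 31 − 17 = 38
  between Y5 and M9: 31 + 14 − 19 = 26
  between M9 and F7: 14 + 16 − 27 = 3
  between F7 and 00: 16 + 35 − 21 = 30
Cheapest insertion is between M9 and F7, adding 3.
New total = 97 + 3 = 100.

+3 km — insert E8 between M9 and F7.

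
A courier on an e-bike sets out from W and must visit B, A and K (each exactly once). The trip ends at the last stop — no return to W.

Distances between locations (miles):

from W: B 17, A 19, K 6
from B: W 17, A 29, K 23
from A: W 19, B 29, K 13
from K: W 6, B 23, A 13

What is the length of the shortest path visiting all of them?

There are 3! = 6 possible orderings.
W → B → A → K: 17+29+13 = 59
W → B → K → A: 17+23+13 = 53
W → A → B → K: 19+29+23 = 71
W → A → K → B: 19+13+23 = 55
W → K → B → A: 6+23+29 = 58
W → K → A → B: 6+13+29 = 48
The minimum is 48.
One shortest path: W → K → A → B.

48 miles — the minimum one-way total.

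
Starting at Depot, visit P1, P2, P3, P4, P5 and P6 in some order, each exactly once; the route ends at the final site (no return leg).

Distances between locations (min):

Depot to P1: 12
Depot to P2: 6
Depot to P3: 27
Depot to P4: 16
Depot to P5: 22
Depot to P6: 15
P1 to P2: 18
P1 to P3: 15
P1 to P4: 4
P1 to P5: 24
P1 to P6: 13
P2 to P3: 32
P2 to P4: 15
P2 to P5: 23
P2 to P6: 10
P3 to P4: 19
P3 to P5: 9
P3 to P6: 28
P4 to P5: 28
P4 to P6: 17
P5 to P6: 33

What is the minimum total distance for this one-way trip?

Minimum one-way distance = 61 min.

There are 6! = 720 possible orderings.
Depot → P1 → P2 → P3 → P4 → P5 → P6: 12+18+32+19+28+33 = 142
Depot → P1 → P2 → P3 → P4 → P6 → P5: 12+18+32+19+17+33 = 131
Depot → P1 → P2 → P3 → P5 → P4 → P6: 12+18+32+9+28+17 = 116
Depot → P1 → P2 → P3 → P5 → P6 → P4: 12+18+32+9+33+17 = 121
Depot → P1 → P2 → P3 → P6 → P4 → P5: 12+18+32+28+17+28 = 135
Depot → P1 → P2 → P3 → P6 → P5 → P4: 12+18+32+28+33+28 = 151
Depot → P1 → P2 → P4 → P3 → P5 → P6: 12+18+15+19+9+33 = 106
Depot → P1 → P2 → P4 → P3 → P6 → P5: 12+18+15+19+28+33 = 125
… (712 more)
Depot → P2 → P6 → P1 → P4 → P3 → P5: 6+10+13+4+19+9 = 61  ← best
The minimum is 61.
One shortest path: Depot → P2 → P6 → P1 → P4 → P3 → P5.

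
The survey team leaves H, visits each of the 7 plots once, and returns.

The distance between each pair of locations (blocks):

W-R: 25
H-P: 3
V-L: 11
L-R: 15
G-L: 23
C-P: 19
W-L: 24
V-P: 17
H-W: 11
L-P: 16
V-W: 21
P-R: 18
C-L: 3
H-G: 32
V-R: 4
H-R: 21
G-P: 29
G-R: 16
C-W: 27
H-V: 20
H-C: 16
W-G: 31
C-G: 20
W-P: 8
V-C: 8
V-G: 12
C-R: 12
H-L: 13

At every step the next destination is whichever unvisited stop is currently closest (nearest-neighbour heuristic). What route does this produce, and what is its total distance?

Nearest-neighbour total = 106 blocks; route H → P → W → V → R → C → L → G → H.

H → [P:3 / W:11 / L:13 / C:16 / V:20 / R:21 / G:32] → P (3)
P → [W:8 / L:16 / V:17 / R:18 / C:19 / G:29] → W (8)
W → [V:21 / L:24 / R:25 / C:27 / G:31] → V (21)
V → [R:4 / C:8 / L:11 / G:12] → R (4)
R → [C:12 / L:15 / G:16] → C (12)
C → [L:3 / G:20] → L (3)
L → [G:23] → G (23)
Return G→H: 32.
Total = 3 + 8 + 21 + 4 + 12 + 3 + 23 + 32 = 106.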